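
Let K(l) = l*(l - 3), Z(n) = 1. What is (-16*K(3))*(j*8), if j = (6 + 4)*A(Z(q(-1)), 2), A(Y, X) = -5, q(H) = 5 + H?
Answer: 0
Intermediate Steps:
j = -50 (j = (6 + 4)*(-5) = 10*(-5) = -50)
K(l) = l*(-3 + l)
(-16*K(3))*(j*8) = (-48*(-3 + 3))*(-50*8) = -48*0*(-400) = -16*0*(-400) = 0*(-400) = 0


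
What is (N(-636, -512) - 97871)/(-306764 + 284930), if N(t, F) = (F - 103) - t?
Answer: 48925/10917 ≈ 4.4815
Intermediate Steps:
N(t, F) = -103 + F - t (N(t, F) = (-103 + F) - t = -103 + F - t)
(N(-636, -512) - 97871)/(-306764 + 284930) = ((-103 - 512 - 1*(-636)) - 97871)/(-306764 + 284930) = ((-103 - 512 + 636) - 97871)/(-21834) = (21 - 97871)*(-1/21834) = -97850*(-1/21834) = 48925/10917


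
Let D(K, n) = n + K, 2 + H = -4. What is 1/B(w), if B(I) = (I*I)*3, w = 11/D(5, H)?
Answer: 1/363 ≈ 0.0027548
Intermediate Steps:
H = -6 (H = -2 - 4 = -6)
D(K, n) = K + n
w = -11 (w = 11/(5 - 6) = 11/(-1) = 11*(-1) = -11)
B(I) = 3*I² (B(I) = I²*3 = 3*I²)
1/B(w) = 1/(3*(-11)²) = 1/(3*121) = 1/363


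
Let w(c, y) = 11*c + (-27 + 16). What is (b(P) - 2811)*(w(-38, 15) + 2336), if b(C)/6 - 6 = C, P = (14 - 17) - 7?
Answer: -5406345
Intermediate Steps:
w(c, y) = -11 + 11*c (w(c, y) = 11*c - 11 = -11 + 11*c)
P = -10 (P = -3 - 7 = -10)
b(C) = 36 + 6*C
(b(P) - 2811)*(w(-38, 15) + 2336) = ((36 + 6*(-10)) - 2811)*((-11 + 11*(-38)) + 2336) = ((36 - 60) - 2811)*((-11 - 418) + 2336) = (-24 - 2811)*(-429 + 2336) = -2835*1907 = -5406345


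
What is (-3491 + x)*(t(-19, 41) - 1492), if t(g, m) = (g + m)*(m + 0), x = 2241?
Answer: 737500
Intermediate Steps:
t(g, m) = m*(g + m) (t(g, m) = (g + m)*m = m*(g + m))
(-3491 + x)*(t(-19, 41) - 1492) = (-3491 + 2241)*(41*(-19 + 41) - 1492) = -1250*(41*22 - 1492) = -1250*(902 - 1492) = -1250*(-590) = 737500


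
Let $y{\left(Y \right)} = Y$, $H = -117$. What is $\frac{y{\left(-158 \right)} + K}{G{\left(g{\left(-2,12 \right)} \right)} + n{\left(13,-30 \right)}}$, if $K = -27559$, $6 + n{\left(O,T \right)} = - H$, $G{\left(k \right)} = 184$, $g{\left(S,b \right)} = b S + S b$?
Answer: $- \frac{27717}{295} \approx -93.956$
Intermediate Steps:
$g{\left(S,b \right)} = 2 S b$ ($g{\left(S,b \right)} = S b + S b = 2 S b$)
$n{\left(O,T \right)} = 111$ ($n{\left(O,T \right)} = -6 - -117 = -6 + 117 = 111$)
$\frac{y{\left(-158 \right)} + K}{G{\left(g{\left(-2,12 \right)} \right)} + n{\left(13,-30 \right)}} = \frac{-158 - 27559}{184 + 111} = - \frac{27717}{295}$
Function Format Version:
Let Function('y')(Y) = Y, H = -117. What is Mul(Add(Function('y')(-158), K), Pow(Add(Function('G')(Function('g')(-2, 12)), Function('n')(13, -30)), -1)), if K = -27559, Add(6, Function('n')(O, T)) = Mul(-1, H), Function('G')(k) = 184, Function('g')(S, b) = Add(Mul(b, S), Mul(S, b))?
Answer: Rational(-27717, 295) ≈ -93.956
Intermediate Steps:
Function('g')(S, b) = Mul(2, S, b) (Function('g')(S, b) = Add(Mul(S, b), Mul(S, b)) = Mul(2, S, b))
Function('n')(O, T) = 111 (Function('n')(O, T) = Add(-6, Mul(-1, -117)) = Add(-6, 117) = 111)
Mul(Add(Function('y')(-158), K), Pow(Add(Function('G')(Function('g')(-2, 12)), Function('n')(13, -30)), -1)) = Mul(Add(-158, -27559), Pow(Add(184, 111), -1)) = Mul(-27717, Pow(295, -1)) = Mul(-27717, Rational(1, 295)) = Rational(-27717, 295)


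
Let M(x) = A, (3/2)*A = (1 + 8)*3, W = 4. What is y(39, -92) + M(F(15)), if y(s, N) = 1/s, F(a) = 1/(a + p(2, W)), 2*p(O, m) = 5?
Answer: 703/39 ≈ 18.026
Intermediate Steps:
p(O, m) = 5/2 (p(O, m) = (1/2)*5 = 5/2)
F(a) = 1/(5/2 + a) (F(a) = 1/(a + 5/2) = 1/(5/2 + a))
A = 18 (A = 2*((1 + 8)*3)/3 = 2*(9*3)/3 = (2/3)*27 = 18)
M(x) = 18
y(39, -92) + M(F(15)) = 1/39 + 18 = 703/39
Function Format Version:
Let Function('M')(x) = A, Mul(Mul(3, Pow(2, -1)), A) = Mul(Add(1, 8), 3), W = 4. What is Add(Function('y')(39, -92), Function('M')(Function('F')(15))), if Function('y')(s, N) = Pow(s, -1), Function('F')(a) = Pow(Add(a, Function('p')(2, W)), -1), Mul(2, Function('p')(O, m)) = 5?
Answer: Rational(703, 39) ≈ 18.026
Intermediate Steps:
Function('p')(O, m) = Rational(5, 2) (Function('p')(O, m) = Mul(Rational(1, 2), 5) = Rational(5, 2))
Function('F')(a) = Pow(Add(Rational(5, 2), a), -1) (Function('F')(a) = Pow(Add(a, Rational(5, 2)), -1) = Pow(Add(Rational(5, 2), a), -1))
A = 18 (A = Mul(Rational(2, 3), Mul(Add(1, 8), 3)) = Mul(Rational(2, 3), Mul(9, 3)) = Mul(Rational(2, 3), 27) = 18)
Function('M')(x) = 18
Add(Function('y')(39, -92), Function('M')(Function('F')(15))) = Add(Pow(39, -1), 18) = Add(Rational(1, 39), 18) = Rational(703, 39)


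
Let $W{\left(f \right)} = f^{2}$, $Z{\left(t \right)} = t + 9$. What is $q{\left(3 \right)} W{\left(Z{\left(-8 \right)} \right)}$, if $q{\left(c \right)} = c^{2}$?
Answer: $9$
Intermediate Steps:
$Z{\left(t \right)} = 9 + t$
$q{\left(3 \right)} W{\left(Z{\left(-8 \right)} \right)} = 3^{2} \left(9 - 8\right)^{2} = 9 \cdot 1^{2} = 9 \cdot 1 = 9$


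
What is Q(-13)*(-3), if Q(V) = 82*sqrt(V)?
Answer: -246*I*sqrt(13) ≈ -886.97*I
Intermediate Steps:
Q(-13)*(-3) = (82*sqrt(-13))*(-3) = (82*(I*sqrt(13)))*(-3) = (82*I*sqrt(13))*(-3) = -246*I*sqrt(13)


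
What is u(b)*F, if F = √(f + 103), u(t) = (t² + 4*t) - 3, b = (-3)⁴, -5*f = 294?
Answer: 6882*√1105/5 ≈ 45754.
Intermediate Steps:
f = -294/5 (f = -⅕*294 = -294/5 ≈ -58.800)
b = 81
u(t) = -3 + t² + 4*t
F = √1105/5 (F = √(-294/5 + 103) = √(221/5) = √1105/5 ≈ 6.6483)
u(b)*F = (-3 + 81² + 4*81)*(√1105/5) = (-3 + 6561 + 324)*(√1105/5) = 6882*(√1105/5) = 6882*√1105/5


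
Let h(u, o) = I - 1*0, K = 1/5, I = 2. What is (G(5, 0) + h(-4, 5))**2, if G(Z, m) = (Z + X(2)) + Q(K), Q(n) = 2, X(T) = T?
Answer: 121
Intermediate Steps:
K = 1/5 (K = 1*(1/5) = 1/5 ≈ 0.20000)
h(u, o) = 2 (h(u, o) = 2 - 1*0 = 2 + 0 = 2)
G(Z, m) = 4 + Z (G(Z, m) = (Z + 2) + 2 = (2 + Z) + 2 = 4 + Z)
(G(5, 0) + h(-4, 5))**2 = ((4 + 5) + 2)**2 = (9 + 2)**2 = 11**2 = 121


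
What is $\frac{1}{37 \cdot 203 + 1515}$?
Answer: $\frac{1}{9026} \approx 0.00011079$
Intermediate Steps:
$\frac{1}{37 \cdot 203 + 1515} = \frac{1}{7511 + 1515} = \frac{1}{9026}$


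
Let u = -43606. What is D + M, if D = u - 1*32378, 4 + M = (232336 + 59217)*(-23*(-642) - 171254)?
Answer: -45624621852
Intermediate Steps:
M = -45624545868 (M = -4 + (232336 + 59217)*(-23*(-642) - 171254) = -4 + 291553*(14766 - 171254) = -4 + 291553*(-156488) = -4 - 45624545864 = -45624545868)
D = -75984 (D = -43606 - 1*32378 = -43606 - 32378 = -75984)
D + M = -75984 - 45624545868 = -45624621852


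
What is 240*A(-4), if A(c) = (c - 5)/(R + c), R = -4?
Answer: 270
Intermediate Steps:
A(c) = (-5 + c)/(-4 + c) (A(c) = (c - 5)/(-4 + c) = (-5 + c)/(-4 + c))
240*A(-4) = 240*((-5 - 4)/(-4 - 4)) = 240*(-9/(-8)) = 240*(-⅛*(-9)) = 240*(9/8) = 270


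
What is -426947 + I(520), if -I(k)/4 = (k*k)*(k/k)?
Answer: -1508547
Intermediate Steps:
I(k) = -4*k**2 (I(k) = -4*k*k*k/k = -4*k**2)
-426947 + I(520) = -426947 - 4*520**2 = -426947 - 4*270400 = -426947 - 1081600 = -1508547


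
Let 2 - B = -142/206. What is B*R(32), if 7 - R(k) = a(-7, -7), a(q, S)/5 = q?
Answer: 11634/103 ≈ 112.95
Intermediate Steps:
a(q, S) = 5*q
R(k) = 42 (R(k) = 7 - 5*(-7) = 7 - 1*(-35) = 7 + 35 = 42)
B = 277/103 (B = 2 - (-142)/206 = 2 - 1*(-71/103) = 2 + 71/103 = 277/103 ≈ 2.6893)
B*R(32) = (277/103)*42 = 11634/103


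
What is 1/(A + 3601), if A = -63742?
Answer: -1/60141 ≈ -1.6628e-5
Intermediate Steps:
1/(A + 3601) = 1/(-63742 + 3601) = 1/(-60141) = -1/60141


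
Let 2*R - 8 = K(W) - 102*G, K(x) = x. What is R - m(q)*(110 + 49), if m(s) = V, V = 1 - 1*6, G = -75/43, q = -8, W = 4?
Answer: 38268/43 ≈ 889.95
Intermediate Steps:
G = -75/43 (G = -75*1/43 = -75/43 ≈ -1.7442)
V = -5 (V = 1 - 6 = -5)
m(s) = -5
R = 4083/43 (R = 4 + (4 - 102*(-75/43))/2 = 4 + (4 + 7650/43)/2 = 4 + (1/2)*(7822/43) = 4 + 3911/43 = 4083/43 ≈ 94.953)
R - m(q)*(110 + 49) = 4083/43 - (-5)*(110 + 49) = 4083/43 - (-5)*159 = 4083/43 - 1*(-795) = 4083/43 + 795 = 38268/43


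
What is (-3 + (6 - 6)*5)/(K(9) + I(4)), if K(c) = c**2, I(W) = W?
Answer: -3/85 ≈ -0.035294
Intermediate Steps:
(-3 + (6 - 6)*5)/(K(9) + I(4)) = (-3 + (6 - 6)*5)/(9**2 + 4) = (-3 + 0*5)/(81 + 4) = (-3 + 0)/85 = -3*1/85 = -3/85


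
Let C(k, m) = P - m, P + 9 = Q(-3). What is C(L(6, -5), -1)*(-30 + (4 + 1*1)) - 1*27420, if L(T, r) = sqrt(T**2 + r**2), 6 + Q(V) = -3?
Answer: -26995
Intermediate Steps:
Q(V) = -9 (Q(V) = -6 - 3 = -9)
P = -18 (P = -9 - 9 = -18)
C(k, m) = -18 - m
C(L(6, -5), -1)*(-30 + (4 + 1*1)) - 1*27420 = (-18 - 1*(-1))*(-30 + (4 + 1*1)) - 1*27420 = (-18 + 1)*(-30 + (4 + 1)) - 27420 = -17*(-30 + 5) - 27420 = -17*(-25) - 27420 = 425 - 27420 = -26995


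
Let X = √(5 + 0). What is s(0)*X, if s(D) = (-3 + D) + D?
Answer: -3*√5 ≈ -6.7082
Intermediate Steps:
s(D) = -3 + 2*D
X = √5 ≈ 2.2361
s(0)*X = (-3 + 2*0)*√5 = (-3 + 0)*√5 = -3*√5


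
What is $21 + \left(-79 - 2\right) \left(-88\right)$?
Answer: $7149$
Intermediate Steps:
$21 + \left(-79 - 2\right) \left(-88\right) = 21 - -7128 = 21 + 7128 = 7149$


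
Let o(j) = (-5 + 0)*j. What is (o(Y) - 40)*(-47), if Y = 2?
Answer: 2350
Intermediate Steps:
o(j) = -5*j
(o(Y) - 40)*(-47) = (-5*2 - 40)*(-47) = (-10 - 40)*(-47) = -50*(-47) = 2350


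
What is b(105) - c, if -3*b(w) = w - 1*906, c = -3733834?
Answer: 3734101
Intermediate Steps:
b(w) = 302 - w/3 (b(w) = -(w - 1*906)/3 = -(w - 906)/3 = -(-906 + w)/3 = 302 - w/3)
b(105) - c = (302 - ⅓*105) - 1*(-3733834) = (302 - 35) + 3733834 = 267 + 3733834 = 3734101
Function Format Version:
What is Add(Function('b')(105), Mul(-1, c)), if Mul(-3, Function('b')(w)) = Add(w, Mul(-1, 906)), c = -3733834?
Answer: 3734101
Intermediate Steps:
Function('b')(w) = Add(302, Mul(Rational(-1, 3), w)) (Function('b')(w) = Mul(Rational(-1, 3), Add(w, Mul(-1, 906))) = Mul(Rational(-1, 3), Add(w, -906)) = Mul(Rational(-1, 3), Add(-906, w)) = Add(302, Mul(Rational(-1, 3), w)))
Add(Function('b')(105), Mul(-1, c)) = Add(Add(302, Mul(Rational(-1, 3), 105)), Mul(-1, -3733834)) = Add(Add(302, -35), 3733834) = Add(267, 3733834) = 3734101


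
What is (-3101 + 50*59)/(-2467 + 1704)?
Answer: 151/763 ≈ 0.19790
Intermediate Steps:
(-3101 + 50*59)/(-2467 + 1704) = (-3101 + 2950)/(-763) = -151*(-1/763) = 151/763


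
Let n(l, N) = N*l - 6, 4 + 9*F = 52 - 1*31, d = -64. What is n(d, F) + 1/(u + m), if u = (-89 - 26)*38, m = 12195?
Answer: -8936141/70425 ≈ -126.89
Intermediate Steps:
u = -4370 (u = -115*38 = -4370)
F = 17/9 (F = -4/9 + (52 - 1*31)/9 = -4/9 + (52 - 31)/9 = -4/9 + (1/9)*21 = -4/9 + 7/3 = 17/9 ≈ 1.8889)
n(l, N) = -6 + N*l
n(d, F) + 1/(u + m) = (-6 + (17/9)*(-64)) + 1/(-4370 + 12195) = (-6 - 1088/9) + 1/7825 = -1142/9 + 1/7825 = -8936141/70425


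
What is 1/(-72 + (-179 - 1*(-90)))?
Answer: -1/161 ≈ -0.0062112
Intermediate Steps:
1/(-72 + (-179 - 1*(-90))) = 1/(-72 + (-179 + 90)) = 1/(-72 - 89) = 1/(-161) = -1/161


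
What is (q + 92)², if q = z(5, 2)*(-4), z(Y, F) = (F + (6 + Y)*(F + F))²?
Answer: 70090384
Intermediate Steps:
z(Y, F) = (F + 2*F*(6 + Y))² (z(Y, F) = (F + (6 + Y)*(2*F))² = (F + 2*F*(6 + Y))²)
q = -8464 (q = (2²*(13 + 2*5)²)*(-4) = (4*(13 + 10)²)*(-4) = (4*23²)*(-4) = (4*529)*(-4) = 2116*(-4) = -8464)
(q + 92)² = (-8464 + 92)² = (-8372)² = 70090384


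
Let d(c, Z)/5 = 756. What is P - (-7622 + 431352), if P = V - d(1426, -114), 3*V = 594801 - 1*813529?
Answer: -1501258/3 ≈ -5.0042e+5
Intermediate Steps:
d(c, Z) = 3780 (d(c, Z) = 5*756 = 3780)
V = -218728/3 (V = (594801 - 1*813529)/3 = (594801 - 813529)/3 = (⅓)*(-218728) = -218728/3 ≈ -72909.)
P = -230068/3 (P = -218728/3 - 1*3780 = -218728/3 - 3780 = -230068/3 ≈ -76689.)
P - (-7622 + 431352) = -230068/3 - (-7622 + 431352) = -230068/3 - 1*423730 = -230068/3 - 423730 = -1501258/3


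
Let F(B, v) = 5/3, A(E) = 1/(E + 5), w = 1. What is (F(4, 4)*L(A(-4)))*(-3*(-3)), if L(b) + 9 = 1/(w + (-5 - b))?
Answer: -138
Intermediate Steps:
A(E) = 1/(5 + E)
F(B, v) = 5/3 (F(B, v) = 5*(1/3) = 5/3)
L(b) = -9 + 1/(-4 - b) (L(b) = -9 + 1/(1 + (-5 - b)) = -9 + 1/(-4 - b))
(F(4, 4)*L(A(-4)))*(-3*(-3)) = (5*((-37 - 9/(5 - 4))/(4 + 1/(5 - 4)))/3)*(-3*(-3)) = (5*((-37 - 9/1)/(4 + 1/1))/3)*9 = (5*((-37 - 9*1)/(4 + 1))/3)*9 = (5*((-37 - 9)/5)/3)*9 = (5*((1/5)*(-46))/3)*9 = ((5/3)*(-46/5))*9 = -46/3*9 = -138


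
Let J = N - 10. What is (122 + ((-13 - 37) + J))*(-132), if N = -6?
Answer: -7392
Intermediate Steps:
J = -16 (J = -6 - 10 = -16)
(122 + ((-13 - 37) + J))*(-132) = (122 + ((-13 - 37) - 16))*(-132) = (122 + (-50 - 16))*(-132) = (122 - 66)*(-132) = 56*(-132) = -7392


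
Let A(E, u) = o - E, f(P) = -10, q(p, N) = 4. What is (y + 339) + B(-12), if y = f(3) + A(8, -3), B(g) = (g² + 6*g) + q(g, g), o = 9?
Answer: 406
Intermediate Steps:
A(E, u) = 9 - E
B(g) = 4 + g² + 6*g (B(g) = (g² + 6*g) + 4 = 4 + g² + 6*g)
y = -9 (y = -10 + (9 - 1*8) = -10 + (9 - 8) = -10 + 1 = -9)
(y + 339) + B(-12) = (-9 + 339) + (4 + (-12)² + 6*(-12)) = 330 + (4 + 144 - 72) = 330 + 76 = 406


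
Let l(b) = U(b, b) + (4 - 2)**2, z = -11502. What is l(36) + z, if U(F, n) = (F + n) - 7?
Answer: -11433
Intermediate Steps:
U(F, n) = -7 + F + n
l(b) = -3 + 2*b (l(b) = (-7 + b + b) + (4 - 2)**2 = (-7 + 2*b) + 2**2 = (-7 + 2*b) + 4 = -3 + 2*b)
l(36) + z = (-3 + 2*36) - 11502 = (-3 + 72) - 11502 = 69 - 11502 = -11433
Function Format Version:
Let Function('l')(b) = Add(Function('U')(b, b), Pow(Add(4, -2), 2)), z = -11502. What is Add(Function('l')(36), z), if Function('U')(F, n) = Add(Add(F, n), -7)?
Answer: -11433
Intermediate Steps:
Function('U')(F, n) = Add(-7, F, n)
Function('l')(b) = Add(-3, Mul(2, b)) (Function('l')(b) = Add(Add(-7, b, b), Pow(Add(4, -2), 2)) = Add(Add(-7, Mul(2, b)), Pow(2, 2)) = Add(Add(-7, Mul(2, b)), 4) = Add(-3, Mul(2, b)))
Add(Function('l')(36), z) = Add(Add(-3, Mul(2, 36)), -11502) = Add(Add(-3, 72), -11502) = Add(69, -11502) = -11433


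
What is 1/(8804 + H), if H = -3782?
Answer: 1/5022 ≈ 0.00019912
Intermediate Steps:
1/(8804 + H) = 1/(8804 - 3782) = 1/5022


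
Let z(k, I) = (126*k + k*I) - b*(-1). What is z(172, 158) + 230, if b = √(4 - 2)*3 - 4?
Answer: 49074 + 3*√2 ≈ 49078.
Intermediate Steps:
b = -4 + 3*√2 (b = √2*3 - 4 = 3*√2 - 4 = -4 + 3*√2 ≈ 0.24264)
z(k, I) = -4 + 3*√2 + 126*k + I*k (z(k, I) = (126*k + k*I) - (-4 + 3*√2)*(-1) = (126*k + I*k) + (4 - 3*√2)*(-1) = (126*k + I*k) + (-4 + 3*√2) = -4 + 3*√2 + 126*k + I*k)
z(172, 158) + 230 = (-4 + 3*√2 + 126*172 + 158*172) + 230 = (-4 + 3*√2 + 21672 + 27176) + 230 = (48844 + 3*√2) + 230 = 49074 + 3*√2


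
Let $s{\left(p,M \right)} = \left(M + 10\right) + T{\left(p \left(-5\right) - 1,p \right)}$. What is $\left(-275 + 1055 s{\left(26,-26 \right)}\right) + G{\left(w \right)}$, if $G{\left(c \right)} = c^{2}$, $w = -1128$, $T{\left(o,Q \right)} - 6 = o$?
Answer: $1123354$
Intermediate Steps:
$T{\left(o,Q \right)} = 6 + o$
$s{\left(p,M \right)} = 15 + M - 5 p$ ($s{\left(p,M \right)} = \left(M + 10\right) + \left(6 + \left(p \left(-5\right) - 1\right)\right) = \left(10 + M\right) + \left(6 - \left(1 + 5 p\right)\right) = \left(10 + M\right) - \left(-5 + 5 p\right) = 15 + M - 5 p$)
$\left(-275 + 1055 s{\left(26,-26 \right)}\right) + G{\left(w \right)} = \left(-275 + 1055 \left(15 - 26 - 130\right)\right) + \left(-1128\right)^{2} = \left(-275 + 1055 \left(15 - 26 - 130\right)\right) + 1272384 = \left(-275 + 1055 \left(-141\right)\right) + 1272384 = \left(-275 - 148755\right) + 1272384 = -149030 + 1272384 = 1123354$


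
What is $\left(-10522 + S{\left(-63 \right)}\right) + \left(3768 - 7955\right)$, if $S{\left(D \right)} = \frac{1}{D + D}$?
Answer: $- \frac{1853335}{126} \approx -14709.0$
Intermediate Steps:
$S{\left(D \right)} = \frac{1}{2 D}$
$\left(-10522 + S{\left(-63 \right)}\right) + \left(3768 - 7955\right) = \left(-10522 + \frac{1}{2 \left(-63\right)}\right) + \left(3768 - 7955\right) = \left(-10522 + \frac{1}{2} \left(- \frac{1}{63}\right)\right) - 4187 = \left(-10522 - \frac{1}{126}\right) - 4187 = - \frac{1325773}{126} - 4187 = - \frac{1853335}{126}$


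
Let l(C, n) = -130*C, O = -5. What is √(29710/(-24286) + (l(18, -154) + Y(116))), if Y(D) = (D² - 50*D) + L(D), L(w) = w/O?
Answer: √19506398445055/60715 ≈ 72.743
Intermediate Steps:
L(w) = -w/5 (L(w) = w/(-5) = w*(-⅕) = -w/5)
Y(D) = D² - 251*D/5 (Y(D) = (D² - 50*D) - D/5 = D² - 251*D/5)
√(29710/(-24286) + (l(18, -154) + Y(116))) = √(29710/(-24286) + (-130*18 + (⅕)*116*(-251 + 5*116))) = √(29710*(-1/24286) + (-2340 + (⅕)*116*(-251 + 580))) = √(-14855/12143 + (-2340 + (⅕)*116*329)) = √(-14855/12143 + (-2340 + 38164/5)) = √(-14855/12143 + 26464/5) = √(321278077/60715) = √19506398445055/60715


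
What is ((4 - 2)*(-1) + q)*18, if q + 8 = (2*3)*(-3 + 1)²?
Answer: 252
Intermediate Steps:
q = 16 (q = -8 + (2*3)*(-3 + 1)² = -8 + 6*(-2)² = -8 + 6*4 = -8 + 24 = 16)
((4 - 2)*(-1) + q)*18 = ((4 - 2)*(-1) + 16)*18 = (2*(-1) + 16)*18 = (-2 + 16)*18 = 14*18 = 252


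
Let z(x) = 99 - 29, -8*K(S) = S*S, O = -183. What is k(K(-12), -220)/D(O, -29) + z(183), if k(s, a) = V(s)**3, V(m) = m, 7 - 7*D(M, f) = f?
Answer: -1064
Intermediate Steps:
D(M, f) = 1 - f/7
K(S) = -S**2/8 (K(S) = -S*S/8 = -S**2/8)
k(s, a) = s**3
z(x) = 70
k(K(-12), -220)/D(O, -29) + z(183) = (-1/8*(-12)**2)**3/(1 - 1/7*(-29)) + 70 = (-1/8*144)**3/(1 + 29/7) + 70 = (-18)**3/(36/7) + 70 = -5832*7/36 + 70 = -1134 + 70 = -1064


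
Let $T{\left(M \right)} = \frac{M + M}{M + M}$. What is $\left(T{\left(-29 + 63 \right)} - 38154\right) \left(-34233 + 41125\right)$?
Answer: $-262950476$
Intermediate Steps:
$T{\left(M \right)} = 1$ ($T{\left(M \right)} = \frac{2 M}{2 M} = 2 M \frac{1}{2 M} = 1$)
$\left(T{\left(-29 + 63 \right)} - 38154\right) \left(-34233 + 41125\right) = \left(1 - 38154\right) \left(-34233 + 41125\right) = \left(-38153\right) 6892 = -262950476$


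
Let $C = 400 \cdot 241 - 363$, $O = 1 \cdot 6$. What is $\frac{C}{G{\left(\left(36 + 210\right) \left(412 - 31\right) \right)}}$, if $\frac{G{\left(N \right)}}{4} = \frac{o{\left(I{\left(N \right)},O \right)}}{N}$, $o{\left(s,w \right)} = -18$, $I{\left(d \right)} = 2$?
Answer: $- \frac{500064659}{4} \approx -1.2502 \cdot 10^{8}$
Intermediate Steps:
$O = 6$
$G{\left(N \right)} = - \frac{72}{N}$ ($G{\left(N \right)} = 4 \left(- \frac{18}{N}\right) = - \frac{72}{N}$)
$C = 96037$ ($C = 96400 - 363 = 96037$)
$\frac{C}{G{\left(\left(36 + 210\right) \left(412 - 31\right) \right)}} = \frac{96037}{\left(-72\right) \frac{1}{\left(36 + 210\right) \left(412 - 31\right)}} = \frac{96037}{\left(-72\right) \frac{1}{246 \cdot 381}} = \frac{96037}{\left(-72\right) \frac{1}{93726}} = \frac{96037}{- \frac{4}{5207}} = 96037 \left(- \frac{5207}{4}\right) = - \frac{500064659}{4}$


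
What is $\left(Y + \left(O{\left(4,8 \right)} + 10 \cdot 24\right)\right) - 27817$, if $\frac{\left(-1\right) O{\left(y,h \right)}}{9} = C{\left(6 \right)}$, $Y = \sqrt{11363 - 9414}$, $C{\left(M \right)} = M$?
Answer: $-27631 + \sqrt{1949} \approx -27587.0$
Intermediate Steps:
$Y = \sqrt{1949} \approx 44.147$
$O{\left(y,h \right)} = -54$ ($O{\left(y,h \right)} = \left(-9\right) 6 = -54$)
$\left(Y + \left(O{\left(4,8 \right)} + 10 \cdot 24\right)\right) - 27817 = \left(\sqrt{1949} + \left(-54 + 10 \cdot 24\right)\right) - 27817 = \left(\sqrt{1949} + \left(-54 + 240\right)\right) - 27817 = \left(\sqrt{1949} + 186\right) - 27817 = \left(186 + \sqrt{1949}\right) - 27817 = -27631 + \sqrt{1949}$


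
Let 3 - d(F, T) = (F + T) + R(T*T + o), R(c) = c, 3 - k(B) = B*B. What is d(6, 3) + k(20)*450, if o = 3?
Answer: -178668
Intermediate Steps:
k(B) = 3 - B² (k(B) = 3 - B*B = 3 - B²)
d(F, T) = -F - T - T² (d(F, T) = 3 - ((F + T) + (T*T + 3)) = 3 - ((F + T) + (T² + 3)) = 3 - ((F + T) + (3 + T²)) = 3 - (3 + F + T + T²) = 3 + (-3 - F - T - T²) = -F - T - T²)
d(6, 3) + k(20)*450 = (-1*6 - 1*3 - 1*3²) + (3 - 1*20²)*450 = (-6 - 3 - 1*9) + (3 - 1*400)*450 = (-6 - 3 - 9) + (3 - 400)*450 = -18 - 397*450 = -18 - 178650 = -178668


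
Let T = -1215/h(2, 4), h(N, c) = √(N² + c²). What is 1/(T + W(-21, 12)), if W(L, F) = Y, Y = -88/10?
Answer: 880/7373381 - 12150*√5/7373381 ≈ -0.0035653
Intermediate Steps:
Y = -44/5 (Y = -88*⅒ = -44/5 ≈ -8.8000)
W(L, F) = -44/5
T = -243*√5/2 (T = -1215/(√(2² + 4²)) = -1215/(√(4 + 16)) = -1215/(√20) = -1215/(2*√5) = -1215*√5/10 = -243*√5/2 ≈ -271.68)
1/(T + W(-21, 12)) = 1/(-243*√5/2 - 44/5) = 1/(-44/5 - 243*√5/2)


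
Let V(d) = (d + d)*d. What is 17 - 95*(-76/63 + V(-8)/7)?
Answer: -101149/63 ≈ -1605.5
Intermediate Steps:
V(d) = 2*d² (V(d) = (2*d)*d = 2*d²)
17 - 95*(-76/63 + V(-8)/7) = 17 - 95*(-76/63 + (2*(-8)²)/7) = 17 - 95*(-76*1/63 + (2*64)*(⅐)) = 17 - 95*(-76/63 + 128*(⅐)) = 17 - 95*(-76/63 + 128/7) = 17 - 95*1076/63 = 17 - 102220/63 = -101149/63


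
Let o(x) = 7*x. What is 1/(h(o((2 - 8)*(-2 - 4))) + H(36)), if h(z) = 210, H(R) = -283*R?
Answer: -1/9978 ≈ -0.00010022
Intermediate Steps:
1/(h(o((2 - 8)*(-2 - 4))) + H(36)) = 1/(210 - 283*36) = 1/(210 - 10188) = 1/(-9978) = -1/9978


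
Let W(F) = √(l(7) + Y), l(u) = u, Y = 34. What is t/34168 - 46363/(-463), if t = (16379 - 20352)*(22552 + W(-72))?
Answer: -4987531308/1977473 - 3973*√41/34168 ≈ -2522.9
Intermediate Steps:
W(F) = √41 (W(F) = √(7 + 34) = √41)
t = -89599096 - 3973*√41 (t = (16379 - 20352)*(22552 + √41) = -3973*(22552 + √41) = -89599096 - 3973*√41 ≈ -8.9625e+7)
t/34168 - 46363/(-463) = (-89599096 - 3973*√41)/34168 - 46363/(-463) = (-89599096 - 3973*√41)*(1/34168) - 46363*(-1/463) = (-11199887/4271 - 3973*√41/34168) + 46363/463 = -4987531308/1977473 - 3973*√41/34168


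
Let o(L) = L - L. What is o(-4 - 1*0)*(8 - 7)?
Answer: 0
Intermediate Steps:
o(L) = 0
o(-4 - 1*0)*(8 - 7) = 0*(8 - 7) = 0*1 = 0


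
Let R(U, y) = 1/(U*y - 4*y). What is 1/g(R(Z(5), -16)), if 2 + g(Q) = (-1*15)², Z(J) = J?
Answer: 1/223 ≈ 0.0044843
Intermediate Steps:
R(U, y) = 1/(-4*y + U*y)
g(Q) = 223 (g(Q) = -2 + (-1*15)² = -2 + (-15)² = -2 + 225 = 223)
1/g(R(Z(5), -16)) = 1/223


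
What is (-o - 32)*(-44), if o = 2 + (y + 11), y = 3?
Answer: 2112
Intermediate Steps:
o = 16 (o = 2 + (3 + 11) = 2 + 14 = 16)
(-o - 32)*(-44) = (-1*16 - 32)*(-44) = (-16 - 32)*(-44) = -48*(-44) = 2112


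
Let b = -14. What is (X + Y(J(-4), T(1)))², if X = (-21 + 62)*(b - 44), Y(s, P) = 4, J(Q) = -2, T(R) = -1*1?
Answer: 5635876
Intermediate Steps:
T(R) = -1
X = -2378 (X = (-21 + 62)*(-14 - 44) = 41*(-58) = -2378)
(X + Y(J(-4), T(1)))² = (-2378 + 4)² = (-2374)² = 5635876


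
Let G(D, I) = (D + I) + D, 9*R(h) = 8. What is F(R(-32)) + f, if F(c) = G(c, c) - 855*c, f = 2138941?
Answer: 6414551/3 ≈ 2.1382e+6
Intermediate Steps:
R(h) = 8/9 (R(h) = (⅑)*8 = 8/9)
G(D, I) = I + 2*D
F(c) = -852*c (F(c) = (c + 2*c) - 855*c = 3*c - 855*c = -852*c)
F(R(-32)) + f = -852*8/9 + 2138941 = -2272/3 + 2138941 = 6414551/3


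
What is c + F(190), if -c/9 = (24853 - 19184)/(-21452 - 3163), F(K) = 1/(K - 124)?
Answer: 376889/180510 ≈ 2.0879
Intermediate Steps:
F(K) = 1/(-124 + K)
c = 5669/2735 (c = -9*(24853 - 19184)/(-21452 - 3163) = -51021/(-24615) = -51021*(-1)/24615 = -9*(-5669/24615) = 5669/2735 ≈ 2.0728)
c + F(190) = 5669/2735 + 1/(-124 + 190) = 5669/2735 + 1/66 = 376889/180510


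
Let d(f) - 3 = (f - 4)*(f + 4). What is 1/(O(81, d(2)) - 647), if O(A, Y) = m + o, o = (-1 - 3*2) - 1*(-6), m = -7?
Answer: -1/655 ≈ -0.0015267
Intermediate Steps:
d(f) = 3 + (-4 + f)*(4 + f) (d(f) = 3 + (f - 4)*(f + 4) = 3 + (-4 + f)*(4 + f))
o = -1 (o = (-1 - 6) + 6 = -7 + 6 = -1)
O(A, Y) = -8 (O(A, Y) = -7 - 1 = -8)
1/(O(81, d(2)) - 647) = 1/(-8 - 647) = 1/(-655) = -1/655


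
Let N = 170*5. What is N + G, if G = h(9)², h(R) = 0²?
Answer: 850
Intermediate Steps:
h(R) = 0
G = 0 (G = 0² = 0)
N = 850
N + G = 850 + 0 = 850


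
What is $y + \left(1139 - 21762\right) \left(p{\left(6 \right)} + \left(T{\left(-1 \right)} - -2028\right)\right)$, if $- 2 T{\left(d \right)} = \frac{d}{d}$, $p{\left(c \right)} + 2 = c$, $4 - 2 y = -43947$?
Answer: $-41873649$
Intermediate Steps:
$y = \frac{43951}{2}$ ($y = 2 - - \frac{43947}{2} = 2 + \frac{43947}{2} = \frac{43951}{2} \approx 21976.0$)
$p{\left(c \right)} = -2 + c$
$T{\left(d \right)} = - \frac{1}{2}$ ($T{\left(d \right)} = - \frac{d \frac{1}{d}}{2} = \left(- \frac{1}{2}\right) 1 = - \frac{1}{2}$)
$y + \left(1139 - 21762\right) \left(p{\left(6 \right)} + \left(T{\left(-1 \right)} - -2028\right)\right) = \frac{43951}{2} + \left(1139 - 21762\right) \left(\left(-2 + 6\right) - - \frac{4055}{2}\right) = \frac{43951}{2} - 20623 \left(4 + \left(- \frac{1}{2} + 2028\right)\right) = \frac{43951}{2} - 20623 \left(4 + \frac{4055}{2}\right) = \frac{43951}{2} - \frac{83791249}{2} = -41873649$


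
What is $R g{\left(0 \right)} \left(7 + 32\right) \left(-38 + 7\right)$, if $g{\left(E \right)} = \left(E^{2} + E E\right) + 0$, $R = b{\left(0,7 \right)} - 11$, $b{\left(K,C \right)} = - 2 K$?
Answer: $0$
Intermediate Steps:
$R = -11$ ($R = \left(-2\right) 0 - 11 = 0 - 11 = -11$)
$g{\left(E \right)} = 2 E^{2}$ ($g{\left(E \right)} = \left(E^{2} + E^{2}\right) + 0 = 2 E^{2} + 0 = 2 E^{2}$)
$R g{\left(0 \right)} \left(7 + 32\right) \left(-38 + 7\right) = - 11 \cdot 2 \cdot 0^{2} \left(7 + 32\right) \left(-38 + 7\right) = - 11 \cdot 2 \cdot 0 \cdot 39 \left(-31\right) = \left(-11\right) 0 \left(-1209\right) = 0 \left(-1209\right) = 0$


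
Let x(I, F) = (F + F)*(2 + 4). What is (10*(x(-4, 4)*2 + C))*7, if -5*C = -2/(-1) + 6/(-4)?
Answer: 6713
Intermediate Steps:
x(I, F) = 12*F (x(I, F) = (2*F)*6 = 12*F)
C = -⅒ (C = -(-2/(-1) + 6/(-4))/5 = -(-2*(-1) + 6*(-¼))/5 = -(2 - 3/2)/5 = -⅕*½ = -⅒ ≈ -0.10000)
(10*(x(-4, 4)*2 + C))*7 = (10*((12*4)*2 - ⅒))*7 = (10*(48*2 - ⅒))*7 = (10*(96 - ⅒))*7 = (10*(959/10))*7 = 959*7 = 6713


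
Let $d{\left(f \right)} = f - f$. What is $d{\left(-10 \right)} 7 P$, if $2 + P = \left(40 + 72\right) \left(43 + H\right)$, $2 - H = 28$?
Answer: $0$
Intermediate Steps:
$H = -26$ ($H = 2 - 28 = -26$)
$d{\left(f \right)} = 0$
$P = 1902$ ($P = -2 + \left(40 + 72\right) \left(43 - 26\right) = -2 + 112 \cdot 17 = -2 + 1904 = 1902$)
$d{\left(-10 \right)} 7 P = 0 \cdot 7 \cdot 1902 = 0 \cdot 1902 = 0$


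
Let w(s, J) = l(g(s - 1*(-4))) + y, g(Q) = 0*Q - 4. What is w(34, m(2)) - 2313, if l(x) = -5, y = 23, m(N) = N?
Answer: -2295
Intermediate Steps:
g(Q) = -4 (g(Q) = 0 - 4 = -4)
w(s, J) = 18 (w(s, J) = -5 + 23 = 18)
w(34, m(2)) - 2313 = 18 - 2313 = -2295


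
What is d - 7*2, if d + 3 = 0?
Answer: -17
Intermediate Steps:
d = -3 (d = -3 + 0 = -3)
d - 7*2 = -3 - 7*2 = -3 - 14 = -17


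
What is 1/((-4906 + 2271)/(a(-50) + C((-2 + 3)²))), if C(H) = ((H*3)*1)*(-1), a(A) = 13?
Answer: -2/527 ≈ -0.0037951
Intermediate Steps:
C(H) = -3*H (C(H) = ((3*H)*1)*(-1) = (3*H)*(-1) = -3*H)
1/((-4906 + 2271)/(a(-50) + C((-2 + 3)²))) = 1/((-4906 + 2271)/(13 - 3*(-2 + 3)²)) = 1/(-2635/(13 - 3*1²)) = 1/(-2635/(13 - 3*1)) = 1/(-2635/(13 - 3)) = 1/(-2635/10) = 1/(-2635*⅒) = 1/(-527/2) = -2/527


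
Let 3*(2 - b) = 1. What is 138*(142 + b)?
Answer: 19826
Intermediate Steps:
b = 5/3 (b = 2 - ⅓*1 = 2 - ⅓ = 5/3 ≈ 1.6667)
138*(142 + b) = 138*(142 + 5/3) = 138*(431/3) = 19826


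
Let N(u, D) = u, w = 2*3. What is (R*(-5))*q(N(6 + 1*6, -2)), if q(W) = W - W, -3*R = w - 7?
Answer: 0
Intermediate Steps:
w = 6
R = 1/3 (R = -(6 - 7)/3 = -1/3*(-1) = 1/3 ≈ 0.33333)
q(W) = 0
(R*(-5))*q(N(6 + 1*6, -2)) = ((1/3)*(-5))*0 = -5/3*0 = 0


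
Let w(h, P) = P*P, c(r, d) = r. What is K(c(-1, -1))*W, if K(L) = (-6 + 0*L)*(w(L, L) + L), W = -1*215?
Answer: 0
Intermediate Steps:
W = -215
w(h, P) = P²
K(L) = -6*L - 6*L² (K(L) = (-6 + 0*L)*(L² + L) = (-6 + 0)*(L + L²) = -6*(L + L²) = -6*L - 6*L²)
K(c(-1, -1))*W = (6*(-1)*(-1 - 1*(-1)))*(-215) = (6*(-1)*(-1 + 1))*(-215) = (6*(-1)*0)*(-215) = 0*(-215) = 0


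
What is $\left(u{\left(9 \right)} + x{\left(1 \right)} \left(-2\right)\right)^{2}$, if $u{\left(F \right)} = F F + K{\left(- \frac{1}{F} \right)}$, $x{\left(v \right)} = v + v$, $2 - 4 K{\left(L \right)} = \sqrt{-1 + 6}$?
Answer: $\frac{\left(310 - \sqrt{5}\right)^{2}}{16} \approx 5919.9$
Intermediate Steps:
$K{\left(L \right)} = \frac{1}{2} - \frac{\sqrt{5}}{4}$ ($K{\left(L \right)} = \frac{1}{2} - \frac{\sqrt{-1 + 6}}{4} = \frac{1}{2} - \frac{\sqrt{5}}{4}$)
$x{\left(v \right)} = 2 v$
$u{\left(F \right)} = \frac{1}{2} + F^{2} - \frac{\sqrt{5}}{4}$ ($u{\left(F \right)} = F F + \left(\frac{1}{2} - \frac{\sqrt{5}}{4}\right) = F^{2} + \left(\frac{1}{2} - \frac{\sqrt{5}}{4}\right) = \frac{1}{2} + F^{2} - \frac{\sqrt{5}}{4}$)
$\left(u{\left(9 \right)} + x{\left(1 \right)} \left(-2\right)\right)^{2} = \left(\left(\frac{1}{2} + 9^{2} - \frac{\sqrt{5}}{4}\right) + 2 \cdot 1 \left(-2\right)\right)^{2} = \left(\left(\frac{1}{2} + 81 - \frac{\sqrt{5}}{4}\right) + 2 \left(-2\right)\right)^{2} = \left(\left(\frac{163}{2} - \frac{\sqrt{5}}{4}\right) - 4\right)^{2} = \left(\frac{155}{2} - \frac{\sqrt{5}}{4}\right)^{2}$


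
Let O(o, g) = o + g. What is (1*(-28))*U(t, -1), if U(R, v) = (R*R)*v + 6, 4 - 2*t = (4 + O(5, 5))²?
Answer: 257880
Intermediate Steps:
O(o, g) = g + o
t = -96 (t = 2 - (4 + (5 + 5))²/2 = 2 - (4 + 10)²/2 = 2 - ½*14² = 2 - ½*196 = 2 - 98 = -96)
U(R, v) = 6 + v*R² (U(R, v) = R²*v + 6 = v*R² + 6 = 6 + v*R²)
(1*(-28))*U(t, -1) = (1*(-28))*(6 - 1*(-96)²) = -28*(6 - 1*9216) = -28*(6 - 9216) = -28*(-9210) = 257880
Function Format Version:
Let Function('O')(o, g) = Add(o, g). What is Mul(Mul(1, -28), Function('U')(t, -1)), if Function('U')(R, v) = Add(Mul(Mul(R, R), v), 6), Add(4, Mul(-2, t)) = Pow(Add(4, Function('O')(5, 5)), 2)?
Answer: 257880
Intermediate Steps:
Function('O')(o, g) = Add(g, o)
t = -96 (t = Add(2, Mul(Rational(-1, 2), Pow(Add(4, Add(5, 5)), 2))) = Add(2, Mul(Rational(-1, 2), Pow(Add(4, 10), 2))) = Add(2, Mul(Rational(-1, 2), Pow(14, 2))) = Add(2, Mul(Rational(-1, 2), 196)) = Add(2, -98) = -96)
Function('U')(R, v) = Add(6, Mul(v, Pow(R, 2))) (Function('U')(R, v) = Add(Mul(Pow(R, 2), v), 6) = Add(Mul(v, Pow(R, 2)), 6) = Add(6, Mul(v, Pow(R, 2))))
Mul(Mul(1, -28), Function('U')(t, -1)) = Mul(Mul(1, -28), Add(6, Mul(-1, Pow(-96, 2)))) = Mul(-28, Add(6, Mul(-1, 9216))) = Mul(-28, Add(6, -9216)) = Mul(-28, -9210) = 257880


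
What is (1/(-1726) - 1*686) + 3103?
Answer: 4171741/1726 ≈ 2417.0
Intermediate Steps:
(1/(-1726) - 1*686) + 3103 = (-1/1726 - 686) + 3103 = -1184037/1726 + 3103 = 4171741/1726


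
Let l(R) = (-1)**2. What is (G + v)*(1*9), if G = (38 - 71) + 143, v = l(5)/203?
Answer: 200979/203 ≈ 990.04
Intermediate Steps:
l(R) = 1
v = 1/203 ≈ 0.0049261
G = 110 (G = -33 + 143 = 110)
(G + v)*(1*9) = (110 + 1/203)*(1*9) = (22331/203)*9 = 200979/203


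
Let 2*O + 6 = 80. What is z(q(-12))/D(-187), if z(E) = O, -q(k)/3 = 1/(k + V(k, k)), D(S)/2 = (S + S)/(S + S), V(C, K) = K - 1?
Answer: 37/2 ≈ 18.500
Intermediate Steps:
V(C, K) = -1 + K
D(S) = 2 (D(S) = 2*((S + S)/(S + S)) = 2*((2*S)/((2*S))) = 2*((2*S)*(1/(2*S))) = 2*1 = 2)
q(k) = -3/(-1 + 2*k) (q(k) = -3/(k + (-1 + k)) = -3/(-1 + 2*k))
O = 37 (O = -3 + (½)*80 = -3 + 40 = 37)
z(E) = 37
z(q(-12))/D(-187) = 37/2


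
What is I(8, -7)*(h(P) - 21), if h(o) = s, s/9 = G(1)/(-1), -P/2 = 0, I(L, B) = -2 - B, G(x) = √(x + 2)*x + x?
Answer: -150 - 45*√3 ≈ -227.94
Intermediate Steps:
G(x) = x + x*√(2 + x) (G(x) = √(2 + x)*x + x = x*√(2 + x) + x = x + x*√(2 + x))
P = 0 (P = -2*0 = 0)
s = -9 - 9*√3 (s = 9*((1*(1 + √(2 + 1)))/(-1)) = 9*((1*(1 + √3))*(-1)) = 9*((1 + √3)*(-1)) = 9*(-1 - √3) = -9 - 9*√3 ≈ -24.588)
h(o) = -9 - 9*√3
I(8, -7)*(h(P) - 21) = (-2 - 1*(-7))*((-9 - 9*√3) - 21) = (-2 + 7)*(-30 - 9*√3) = 5*(-30 - 9*√3) = -150 - 45*√3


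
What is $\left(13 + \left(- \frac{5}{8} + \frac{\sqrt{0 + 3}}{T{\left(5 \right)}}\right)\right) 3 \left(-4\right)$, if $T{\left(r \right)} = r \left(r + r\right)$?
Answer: $- \frac{297}{2} - \frac{6 \sqrt{3}}{25} \approx -148.92$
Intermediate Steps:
$T{\left(r \right)} = 2 r^{2}$ ($T{\left(r \right)} = r 2 r = 2 r^{2}$)
$\left(13 + \left(- \frac{5}{8} + \frac{\sqrt{0 + 3}}{T{\left(5 \right)}}\right)\right) 3 \left(-4\right) = \left(13 - \left(\frac{5}{8} - \frac{\sqrt{0 + 3}}{2 \cdot 5^{2}}\right)\right) 3 \left(-4\right) = \left(13 - \left(\frac{5}{8} - \frac{\sqrt{3}}{2 \cdot 25}\right)\right) \left(-12\right) = \left(13 - \left(\frac{5}{8} - \frac{\sqrt{3}}{50}\right)\right) \left(-12\right) = \left(\frac{99}{8} + \frac{\sqrt{3}}{50}\right) \left(-12\right) = - \frac{297}{2} - \frac{6 \sqrt{3}}{25}$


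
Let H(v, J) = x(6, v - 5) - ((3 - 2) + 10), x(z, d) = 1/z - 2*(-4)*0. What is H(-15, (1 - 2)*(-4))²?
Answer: 4225/36 ≈ 117.36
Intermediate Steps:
x(z, d) = 1/z (x(z, d) = 1/z - (-8)*0 = 1/z - 1*0 = 1/z + 0 = 1/z)
H(v, J) = -65/6 (H(v, J) = 1/6 - ((3 - 2) + 10) = ⅙ - (1 + 10) = ⅙ - 1*11 = ⅙ - 11 = -65/6)
H(-15, (1 - 2)*(-4))² = (-65/6)² = 4225/36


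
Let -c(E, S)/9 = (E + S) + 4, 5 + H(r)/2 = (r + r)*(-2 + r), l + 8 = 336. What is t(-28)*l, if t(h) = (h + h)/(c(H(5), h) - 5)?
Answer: 18368/239 ≈ 76.854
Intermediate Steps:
l = 328 (l = -8 + 336 = 328)
H(r) = -10 + 4*r*(-2 + r) (H(r) = -10 + 2*((r + r)*(-2 + r)) = -10 + 2*((2*r)*(-2 + r)) = -10 + 2*(2*r*(-2 + r)) = -10 + 4*r*(-2 + r))
c(E, S) = -36 - 9*E - 9*S (c(E, S) = -9*((E + S) + 4) = -9*(4 + E + S) = -36 - 9*E - 9*S)
t(h) = 2*h/(-491 - 9*h) (t(h) = (h + h)/((-36 - 9*(-10 - 8*5 + 4*5²) - 9*h) - 5) = (2*h)/((-36 - 9*(-10 - 40 + 4*25) - 9*h) - 5) = (2*h)/((-36 - 9*(-10 - 40 + 100) - 9*h) - 5) = (2*h)/((-36 - 9*50 - 9*h) - 5) = (2*h)/((-36 - 450 - 9*h) - 5) = (2*h)/((-486 - 9*h) - 5) = (2*h)/(-491 - 9*h) = 2*h/(-491 - 9*h))
t(-28)*l = -2*(-28)/(491 + 9*(-28))*328 = -2*(-28)/(491 - 252)*328 = -2*(-28)/239*328 = -2*(-28)*1/239*328 = (56/239)*328 = 18368/239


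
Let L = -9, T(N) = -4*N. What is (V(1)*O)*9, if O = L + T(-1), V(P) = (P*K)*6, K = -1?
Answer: 270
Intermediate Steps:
V(P) = -6*P (V(P) = (P*(-1))*6 = -P*6 = -6*P)
O = -5 (O = -9 - 4*(-1) = -9 + 4 = -5)
(V(1)*O)*9 = (-6*1*(-5))*9 = -6*(-5)*9 = 30*9 = 270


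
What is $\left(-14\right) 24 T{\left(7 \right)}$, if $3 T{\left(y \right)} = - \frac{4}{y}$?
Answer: $64$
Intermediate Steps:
$T{\left(y \right)} = - \frac{4}{3 y}$ ($T{\left(y \right)} = \frac{\left(-4\right) \frac{1}{y}}{3} = - \frac{4}{3 y}$)
$\left(-14\right) 24 T{\left(7 \right)} = \left(-14\right) 24 \left(- \frac{4}{3 \cdot 7}\right) = - 336 \left(\left(- \frac{4}{3}\right) \frac{1}{7}\right) = \left(-336\right) \left(- \frac{4}{21}\right) = 64$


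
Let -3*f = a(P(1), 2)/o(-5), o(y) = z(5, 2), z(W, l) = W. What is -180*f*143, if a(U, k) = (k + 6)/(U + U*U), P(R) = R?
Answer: 6864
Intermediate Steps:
o(y) = 5
a(U, k) = (6 + k)/(U + U**2)
f = -4/15 (f = -(6 + 2)/(1*(1 + 1))/(3*5) = -1*8/2/15 = -1*(1/2)*8/15 = -4/15 ≈ -0.26667)
-180*f*143 = -180*(-4/15)*143 = 48*143 = 6864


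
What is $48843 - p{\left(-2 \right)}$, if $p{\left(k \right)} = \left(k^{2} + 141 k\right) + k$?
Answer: $49123$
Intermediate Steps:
$p{\left(k \right)} = k^{2} + 142 k$
$48843 - p{\left(-2 \right)} = 48843 - - 2 \left(142 - 2\right) = 48843 - \left(-2\right) 140 = 48843 - -280 = 48843 + 280 = 49123$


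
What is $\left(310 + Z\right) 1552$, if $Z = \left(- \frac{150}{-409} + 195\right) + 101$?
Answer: $\frac{384902208}{409} \approx 9.4108 \cdot 10^{5}$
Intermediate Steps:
$Z = \frac{121214}{409}$ ($Z = \left(\left(-150\right) \left(- \frac{1}{409}\right) + 195\right) + 101 = \left(\frac{150}{409} + 195\right) + 101 = \frac{79905}{409} + 101 = \frac{121214}{409} \approx 296.37$)
$\left(310 + Z\right) 1552 = \left(310 + \frac{121214}{409}\right) 1552 = \frac{248004}{409} \cdot 1552 = \frac{384902208}{409}$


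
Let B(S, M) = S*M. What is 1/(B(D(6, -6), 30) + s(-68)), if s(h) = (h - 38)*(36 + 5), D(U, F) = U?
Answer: -1/4166 ≈ -0.00024004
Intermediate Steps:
s(h) = -1558 + 41*h (s(h) = (-38 + h)*41 = -1558 + 41*h)
B(S, M) = M*S
1/(B(D(6, -6), 30) + s(-68)) = 1/(30*6 + (-1558 + 41*(-68))) = 1/(180 + (-1558 - 2788)) = 1/(180 - 4346) = 1/(-4166) = -1/4166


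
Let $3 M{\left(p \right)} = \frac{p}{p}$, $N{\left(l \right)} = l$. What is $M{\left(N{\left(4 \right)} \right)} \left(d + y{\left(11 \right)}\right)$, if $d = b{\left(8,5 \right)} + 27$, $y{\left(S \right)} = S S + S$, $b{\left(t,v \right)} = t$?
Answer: $\frac{167}{3} \approx 55.667$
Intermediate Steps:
$y{\left(S \right)} = S + S^{2}$ ($y{\left(S \right)} = S^{2} + S = S + S^{2}$)
$d = 35$ ($d = 8 + 27 = 35$)
$M{\left(p \right)} = \frac{1}{3}$ ($M{\left(p \right)} = \frac{p \frac{1}{p}}{3} = \frac{1}{3} \cdot 1 = \frac{1}{3}$)
$M{\left(N{\left(4 \right)} \right)} \left(d + y{\left(11 \right)}\right) = \frac{35 + 11 \left(1 + 11\right)}{3} = \frac{35 + 11 \cdot 12}{3} = \frac{35 + 132}{3} = \frac{1}{3} \cdot 167 = \frac{167}{3}$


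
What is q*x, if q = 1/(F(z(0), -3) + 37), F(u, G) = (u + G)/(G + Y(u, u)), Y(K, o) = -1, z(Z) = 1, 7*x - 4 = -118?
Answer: -76/175 ≈ -0.43429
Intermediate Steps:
x = -114/7 (x = 4/7 + (⅐)*(-118) = 4/7 - 118/7 = -114/7 ≈ -16.286)
F(u, G) = (G + u)/(-1 + G) (F(u, G) = (u + G)/(G - 1) = (G + u)/(-1 + G))
q = 2/75 (q = 1/((-3 + 1)/(-1 - 3) + 37) = 1/(-2/(-4) + 37) = 1/(-¼*(-2) + 37) = 1/(½ + 37) = 1/(75/2) = 2/75 ≈ 0.026667)
q*x = (2/75)*(-114/7) = -76/175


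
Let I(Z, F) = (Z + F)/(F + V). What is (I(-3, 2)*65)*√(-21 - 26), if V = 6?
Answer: -65*I*√47/8 ≈ -55.702*I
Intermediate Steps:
I(Z, F) = (F + Z)/(6 + F) (I(Z, F) = (Z + F)/(F + 6) = (F + Z)/(6 + F))
(I(-3, 2)*65)*√(-21 - 26) = (((2 - 3)/(6 + 2))*65)*√(-21 - 26) = ((-1/8)*65)*√(-47) = (((⅛)*(-1))*65)*(I*√47) = (-⅛*65)*(I*√47) = -65*I*√47/8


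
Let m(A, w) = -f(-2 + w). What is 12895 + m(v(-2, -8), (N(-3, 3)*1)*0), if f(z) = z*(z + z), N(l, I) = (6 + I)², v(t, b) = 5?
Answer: 12887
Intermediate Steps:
f(z) = 2*z² (f(z) = z*(2*z) = 2*z²)
m(A, w) = -2*(-2 + w)²
12895 + m(v(-2, -8), (N(-3, 3)*1)*0) = 12895 - 2*(-2 + ((6 + 3)²*1)*0)² = 12895 - 2*(-2 + (9²*1)*0)² = 12895 - 2*(-2 + (81*1)*0)² = 12895 - 2*(-2 + 81*0)² = 12895 - 2*(-2 + 0)² = 12895 - 2*(-2)² = 12895 - 2*4 = 12895 - 8 = 12887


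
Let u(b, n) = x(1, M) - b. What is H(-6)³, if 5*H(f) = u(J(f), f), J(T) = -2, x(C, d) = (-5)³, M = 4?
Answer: -1860867/125 ≈ -14887.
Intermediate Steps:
x(C, d) = -125
u(b, n) = -125 - b
H(f) = -123/5 (H(f) = (-125 - 1*(-2))/5 = (-125 + 2)/5 = (⅕)*(-123) = -123/5)
H(-6)³ = (-123/5)³ = -1860867/125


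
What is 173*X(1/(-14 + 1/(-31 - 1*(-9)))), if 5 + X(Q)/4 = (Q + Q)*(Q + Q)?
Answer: -329024548/95481 ≈ -3446.0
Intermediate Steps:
X(Q) = -20 + 16*Q**2 (X(Q) = -20 + 4*((Q + Q)*(Q + Q)) = -20 + 4*((2*Q)*(2*Q)) = -20 + 4*(4*Q**2) = -20 + 16*Q**2)
173*X(1/(-14 + 1/(-31 - 1*(-9)))) = 173*(-20 + 16*(1/(-14 + 1/(-31 - 1*(-9))))**2) = 173*(-20 + 16*(1/(-14 + 1/(-31 + 9)))**2) = 173*(-20 + 16*(1/(-14 + 1/(-22)))**2) = 173*(-20 + 16*(1/(-14 - 1/22))**2) = 173*(-20 + 16*(1/(-309/22))**2) = 173*(-20 + 16*(-22/309)**2) = 173*(-20 + 16*(484/95481)) = 173*(-20 + 7744/95481) = 173*(-1901876/95481) = -329024548/95481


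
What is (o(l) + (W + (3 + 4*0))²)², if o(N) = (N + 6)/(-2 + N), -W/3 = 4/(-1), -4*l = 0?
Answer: 49284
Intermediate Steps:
l = 0 (l = -¼*0 = 0)
W = 12 (W = -12/(-1) = -12*(-1) = -3*(-4) = 12)
o(N) = (6 + N)/(-2 + N)
(o(l) + (W + (3 + 4*0))²)² = ((6 + 0)/(-2 + 0) + (12 + (3 + 4*0))²)² = (6/(-2) + (12 + (3 + 0))²)² = (-½*6 + (12 + 3)²)² = (-3 + 15²)² = (-3 + 225)² = 222² = 49284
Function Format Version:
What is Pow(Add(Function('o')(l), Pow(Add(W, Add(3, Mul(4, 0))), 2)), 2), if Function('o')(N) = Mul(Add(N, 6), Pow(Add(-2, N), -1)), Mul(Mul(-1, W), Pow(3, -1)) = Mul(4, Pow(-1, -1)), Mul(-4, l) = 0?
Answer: 49284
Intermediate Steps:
l = 0 (l = Mul(Rational(-1, 4), 0) = 0)
W = 12 (W = Mul(-3, Mul(4, Pow(-1, -1))) = Mul(-3, Mul(4, -1)) = Mul(-3, -4) = 12)
Function('o')(N) = Mul(Pow(Add(-2, N), -1), Add(6, N)) (Function('o')(N) = Mul(Add(6, N), Pow(Add(-2, N), -1)) = Mul(Pow(Add(-2, N), -1), Add(6, N)))
Pow(Add(Function('o')(l), Pow(Add(W, Add(3, Mul(4, 0))), 2)), 2) = Pow(Add(Mul(Pow(Add(-2, 0), -1), Add(6, 0)), Pow(Add(12, Add(3, Mul(4, 0))), 2)), 2) = Pow(Add(Mul(Pow(-2, -1), 6), Pow(Add(12, Add(3, 0)), 2)), 2) = Pow(Add(Mul(Rational(-1, 2), 6), Pow(Add(12, 3), 2)), 2) = Pow(Add(-3, Pow(15, 2)), 2) = Pow(Add(-3, 225), 2) = Pow(222, 2) = 49284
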